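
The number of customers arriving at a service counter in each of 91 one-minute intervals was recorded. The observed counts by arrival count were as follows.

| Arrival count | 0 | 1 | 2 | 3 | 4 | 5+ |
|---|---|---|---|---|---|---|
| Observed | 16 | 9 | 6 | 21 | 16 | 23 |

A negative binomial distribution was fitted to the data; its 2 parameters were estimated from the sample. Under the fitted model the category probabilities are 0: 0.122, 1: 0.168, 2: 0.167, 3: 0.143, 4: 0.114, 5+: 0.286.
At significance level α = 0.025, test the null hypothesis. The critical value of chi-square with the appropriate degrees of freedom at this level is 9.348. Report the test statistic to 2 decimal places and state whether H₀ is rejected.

18.62; reject

Expected counts E_i = n·p_i: 91×0.122 = 11.102, 91×0.168 = 15.288, 91×0.167 = 15.197, 91×0.143 = 13.013, 91×0.114 = 10.374, 91×0.286 = 26.026.
cat         O        E   (O−E)²/E
0          16   11.102      2.161
1           9   15.288      2.586
2           6   15.197      5.566
3          21   13.013      4.902
4          16   10.374      3.051
5+         23   26.026      0.352
Sum = 18.62
df = 3. Since 18.62 > 9.348, we reject H₀.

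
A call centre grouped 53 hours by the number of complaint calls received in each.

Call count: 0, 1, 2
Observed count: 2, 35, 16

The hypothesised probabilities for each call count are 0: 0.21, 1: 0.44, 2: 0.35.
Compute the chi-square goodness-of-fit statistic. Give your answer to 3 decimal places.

Expected counts E_i = n·p_i: 53×0.21 = 11.13, 53×0.44 = 23.32, 53×0.35 = 18.55.
cat         O        E   (O−E)²/E
0           2    11.13     7.4894
1          35    23.32     5.8500
2          16    18.55     0.3505
Sum = 13.690

13.690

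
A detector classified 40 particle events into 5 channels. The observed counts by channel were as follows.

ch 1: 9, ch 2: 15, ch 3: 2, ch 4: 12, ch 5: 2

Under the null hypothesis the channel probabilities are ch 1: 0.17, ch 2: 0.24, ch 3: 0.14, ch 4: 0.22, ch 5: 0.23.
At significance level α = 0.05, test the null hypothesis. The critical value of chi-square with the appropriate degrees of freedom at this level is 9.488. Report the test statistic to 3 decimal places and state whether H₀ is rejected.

Expected counts E_i = n·p_i: 40×0.17 = 6.8, 40×0.24 = 9.6, 40×0.14 = 5.6, 40×0.22 = 8.8, 40×0.23 = 9.2.
ch 1: (9 − 6.8)²/6.8 = 4.84/6.8 = 0.7118
ch 2: (15 − 9.6)²/9.6 = 29.16/9.6 = 3.0375
ch 3: (2 − 5.6)²/5.6 = 12.96/5.6 = 2.3143
ch 4: (12 − 8.8)²/8.8 = 10.24/8.8 = 1.1636
ch 5: (2 − 9.2)²/9.2 = 51.84/9.2 = 5.6348
Sum = 12.862
df = 4. Since 12.862 > 9.488, we reject H₀.

12.862; reject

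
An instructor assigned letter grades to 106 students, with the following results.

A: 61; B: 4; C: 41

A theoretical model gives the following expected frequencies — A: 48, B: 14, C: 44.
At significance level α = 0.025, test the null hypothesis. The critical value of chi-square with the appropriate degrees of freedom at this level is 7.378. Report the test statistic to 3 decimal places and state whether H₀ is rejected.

10.868; reject

A: (61 − 48)²/48 = 169/48 = 3.5208
B: (4 − 14)²/14 = 100/14 = 7.1429
C: (41 − 44)²/44 = 9/44 = 0.2045
Sum = 10.868
df = 2. Since 10.868 > 7.378, we reject H₀.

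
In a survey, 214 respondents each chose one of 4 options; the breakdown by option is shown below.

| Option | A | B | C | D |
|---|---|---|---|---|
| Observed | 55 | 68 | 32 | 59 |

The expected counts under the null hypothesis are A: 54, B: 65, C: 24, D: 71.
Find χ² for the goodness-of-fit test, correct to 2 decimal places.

A: (55 − 54)²/54 = 1/54 = 0.019
B: (68 − 65)²/65 = 9/65 = 0.138
C: (32 − 24)²/24 = 64/24 = 2.667
D: (59 − 71)²/71 = 144/71 = 2.028
Sum = 4.85

4.85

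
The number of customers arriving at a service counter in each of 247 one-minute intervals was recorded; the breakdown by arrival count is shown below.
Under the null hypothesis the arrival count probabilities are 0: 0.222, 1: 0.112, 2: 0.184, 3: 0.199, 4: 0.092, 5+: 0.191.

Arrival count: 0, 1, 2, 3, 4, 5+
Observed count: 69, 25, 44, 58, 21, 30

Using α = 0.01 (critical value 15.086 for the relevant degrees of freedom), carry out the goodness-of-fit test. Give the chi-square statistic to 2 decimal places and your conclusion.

Expected counts E_i = n·p_i: 247×0.222 = 54.834, 247×0.112 = 27.664, 247×0.184 = 45.448, 247×0.199 = 49.153, 247×0.092 = 22.724, 247×0.191 = 47.177.
cat         O        E   (O−E)²/E
0          69   54.834      3.660
1          25   27.664      0.257
2          44   45.448      0.046
3          58   49.153      1.592
4          21   22.724      0.131
5+         30   47.177      6.254
Sum = 11.94
df = 5. Since 11.94 < 15.086, we do not reject H₀.

11.94; do not reject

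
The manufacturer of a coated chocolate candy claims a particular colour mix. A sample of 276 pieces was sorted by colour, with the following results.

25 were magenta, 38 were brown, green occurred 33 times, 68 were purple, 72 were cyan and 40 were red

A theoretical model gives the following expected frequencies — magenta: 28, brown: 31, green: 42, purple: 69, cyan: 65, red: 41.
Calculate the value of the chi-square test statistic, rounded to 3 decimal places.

χ² = (25−28)²/28 + (38−31)²/31 + (33−42)²/42 + (68−69)²/69 + (72−65)²/65 + (40−41)²/41
   = 0.3214 + 1.5806 + 1.9286 + 0.0145 + 0.7538 + 0.0244
Sum = 4.623

4.623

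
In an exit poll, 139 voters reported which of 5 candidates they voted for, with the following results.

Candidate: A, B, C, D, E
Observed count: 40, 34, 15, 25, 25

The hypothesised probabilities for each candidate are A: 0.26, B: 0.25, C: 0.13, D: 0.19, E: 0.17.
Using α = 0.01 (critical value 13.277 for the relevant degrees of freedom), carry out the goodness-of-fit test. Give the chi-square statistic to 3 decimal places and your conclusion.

Expected counts E_i = n·p_i: 139×0.26 = 36.14, 139×0.25 = 34.75, 139×0.13 = 18.07, 139×0.19 = 26.41, 139×0.17 = 23.63.
A: (40 − 36.14)²/36.14 = 14.8996/36.14 = 0.4123
B: (34 − 34.75)²/34.75 = 0.5625/34.75 = 0.0162
C: (15 − 18.07)²/18.07 = 9.4249/18.07 = 0.5216
D: (25 − 26.41)²/26.41 = 1.9881/26.41 = 0.0753
E: (25 − 23.63)²/23.63 = 1.8769/23.63 = 0.0794
Sum = 1.105
df = 4. Since 1.105 < 13.277, we do not reject H₀.

1.105; do not reject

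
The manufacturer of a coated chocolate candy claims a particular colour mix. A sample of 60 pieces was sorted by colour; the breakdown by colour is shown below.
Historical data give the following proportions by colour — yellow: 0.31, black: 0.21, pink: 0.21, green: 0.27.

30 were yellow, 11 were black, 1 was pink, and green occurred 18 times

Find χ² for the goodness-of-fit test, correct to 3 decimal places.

Expected counts E_i = n·p_i: 60×0.31 = 18.6, 60×0.21 = 12.6, 60×0.21 = 12.6, 60×0.27 = 16.2.
χ² = (30−18.6)²/18.6 + (11−12.6)²/12.6 + (1−12.6)²/12.6 + (18−16.2)²/16.2
   = 6.9871 + 0.2032 + 10.6794 + 0.2000
Sum = 18.070

18.070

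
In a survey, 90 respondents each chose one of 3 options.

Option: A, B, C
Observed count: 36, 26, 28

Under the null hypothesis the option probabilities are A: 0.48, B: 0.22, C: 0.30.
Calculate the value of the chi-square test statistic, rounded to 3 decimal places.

3.178

Expected counts E_i = n·p_i: 90×0.48 = 43.2, 90×0.22 = 19.8, 90×0.30 = 27.
A: (36 − 43.2)²/43.2 = 51.84/43.2 = 1.2000
B: (26 − 19.8)²/19.8 = 38.44/19.8 = 1.9414
C: (28 − 27)²/27 = 1/27 = 0.0370
Sum = 3.178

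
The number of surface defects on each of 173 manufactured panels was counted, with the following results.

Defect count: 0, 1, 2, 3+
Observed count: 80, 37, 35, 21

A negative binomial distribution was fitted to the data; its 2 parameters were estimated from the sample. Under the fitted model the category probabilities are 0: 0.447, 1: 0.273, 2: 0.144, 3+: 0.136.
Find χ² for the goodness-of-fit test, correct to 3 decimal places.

Expected counts E_i = n·p_i: 173×0.447 = 77.331, 173×0.273 = 47.229, 173×0.144 = 24.912, 173×0.136 = 23.528.
0: (80 − 77.331)²/77.331 = 7.123561/77.331 = 0.0921
1: (37 − 47.229)²/47.229 = 104.632441/47.229 = 2.2154
2: (35 − 24.912)²/24.912 = 101.767744/24.912 = 4.0851
3+: (21 − 23.528)²/23.528 = 6.390784/23.528 = 0.2716
Sum = 6.664

6.664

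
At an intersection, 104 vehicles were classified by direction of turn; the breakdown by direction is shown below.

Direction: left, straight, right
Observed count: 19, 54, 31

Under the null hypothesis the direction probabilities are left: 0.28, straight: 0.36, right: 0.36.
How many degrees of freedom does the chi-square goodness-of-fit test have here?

2

There are k = 3 categories and no parameters were estimated from the data, so df = 3 − 1 = 2.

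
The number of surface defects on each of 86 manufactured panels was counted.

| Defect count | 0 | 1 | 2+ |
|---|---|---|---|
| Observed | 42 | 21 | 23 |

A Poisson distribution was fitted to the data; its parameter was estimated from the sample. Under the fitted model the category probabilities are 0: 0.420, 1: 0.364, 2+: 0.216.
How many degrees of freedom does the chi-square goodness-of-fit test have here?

1

There are k = 3 categories and 1 parameter estimated from the data, so df = 3 − 1 − 1 = 1.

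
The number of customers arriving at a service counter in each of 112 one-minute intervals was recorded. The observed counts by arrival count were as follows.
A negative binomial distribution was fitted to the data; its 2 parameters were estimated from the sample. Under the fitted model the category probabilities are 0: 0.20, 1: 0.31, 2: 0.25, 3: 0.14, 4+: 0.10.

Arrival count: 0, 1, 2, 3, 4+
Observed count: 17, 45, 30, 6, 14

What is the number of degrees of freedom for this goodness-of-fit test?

2

There are k = 5 categories and 2 parameters estimated from the data, so df = 5 − 1 − 2 = 2.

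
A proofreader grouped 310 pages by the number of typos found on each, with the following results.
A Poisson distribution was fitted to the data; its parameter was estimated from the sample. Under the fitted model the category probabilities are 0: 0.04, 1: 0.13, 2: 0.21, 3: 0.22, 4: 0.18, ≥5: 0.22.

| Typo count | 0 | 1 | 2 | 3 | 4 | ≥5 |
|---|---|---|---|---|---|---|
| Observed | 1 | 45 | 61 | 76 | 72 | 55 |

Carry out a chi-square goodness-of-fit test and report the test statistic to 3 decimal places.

Expected counts E_i = n·p_i: 310×0.04 = 12.4, 310×0.13 = 40.3, 310×0.21 = 65.1, 310×0.22 = 68.2, 310×0.18 = 55.8, 310×0.22 = 68.2.
χ² = (1−12.4)²/12.4 + (45−40.3)²/40.3 + (61−65.1)²/65.1 + (76−68.2)²/68.2 + (72−55.8)²/55.8 + (55−68.2)²/68.2
   = 10.4806 + 0.5481 + 0.2582 + 0.8921 + 4.7032 + 2.5548
Sum = 19.437

19.437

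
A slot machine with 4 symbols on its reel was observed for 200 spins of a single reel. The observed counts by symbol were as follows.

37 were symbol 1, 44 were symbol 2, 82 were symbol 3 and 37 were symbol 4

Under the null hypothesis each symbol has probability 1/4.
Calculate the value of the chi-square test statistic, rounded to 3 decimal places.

27.960

Expected count for each of the 4 categories: 200/4 = 50.
symbol 1: (37 − 50)²/50 = 169/50 = 3.3800
symbol 2: (44 − 50)²/50 = 36/50 = 0.7200
symbol 3: (82 − 50)²/50 = 1024/50 = 20.4800
symbol 4: (37 − 50)²/50 = 169/50 = 3.3800
Sum = 27.960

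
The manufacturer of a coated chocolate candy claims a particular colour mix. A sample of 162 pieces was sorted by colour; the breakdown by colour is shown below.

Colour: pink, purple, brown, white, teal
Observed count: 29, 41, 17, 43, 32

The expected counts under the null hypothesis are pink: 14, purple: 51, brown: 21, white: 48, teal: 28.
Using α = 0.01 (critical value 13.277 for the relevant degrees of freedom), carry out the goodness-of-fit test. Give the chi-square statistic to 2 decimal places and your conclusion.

19.89; reject

cat         O        E   (O−E)²/E
pink       29       14     16.071
purple     41       51      1.961
brown      17       21      0.762
white      43       48      0.521
teal       32       28      0.571
Sum = 19.89
df = 4. Since 19.89 > 13.277, we reject H₀.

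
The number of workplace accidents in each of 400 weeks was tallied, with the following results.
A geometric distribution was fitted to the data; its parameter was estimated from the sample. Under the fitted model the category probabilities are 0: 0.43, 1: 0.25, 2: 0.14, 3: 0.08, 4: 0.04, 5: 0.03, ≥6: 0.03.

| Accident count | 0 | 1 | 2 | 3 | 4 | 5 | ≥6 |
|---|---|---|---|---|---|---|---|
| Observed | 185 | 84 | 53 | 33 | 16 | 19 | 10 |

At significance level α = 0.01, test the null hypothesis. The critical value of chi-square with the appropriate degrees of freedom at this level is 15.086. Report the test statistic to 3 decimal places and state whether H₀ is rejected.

Expected counts E_i = n·p_i: 400×0.43 = 172, 400×0.25 = 100, 400×0.14 = 56, 400×0.08 = 32, 400×0.04 = 16, 400×0.03 = 12, 400×0.03 = 12.
χ² = (185−172)²/172 + (84−100)²/100 + (53−56)²/56 + (33−32)²/32 + (16−16)²/16 + (19−12)²/12 + (10−12)²/12
   = 0.9826 + 2.5600 + 0.1607 + 0.0313 + 0.0000 + 4.0833 + 0.3333
Sum = 8.151
df = 5. Since 8.151 < 15.086, we do not reject H₀.

8.151; do not reject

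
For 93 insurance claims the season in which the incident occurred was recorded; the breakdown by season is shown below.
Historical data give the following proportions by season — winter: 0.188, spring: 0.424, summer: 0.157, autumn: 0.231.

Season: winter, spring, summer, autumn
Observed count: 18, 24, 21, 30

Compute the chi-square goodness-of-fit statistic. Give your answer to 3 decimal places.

12.236

Expected counts E_i = n·p_i: 93×0.188 = 17.484, 93×0.424 = 39.432, 93×0.157 = 14.601, 93×0.231 = 21.483.
χ² = (18−17.484)²/17.484 + (24−39.432)²/39.432 + (21−14.601)²/14.601 + (30−21.483)²/21.483
   = 0.0152 + 6.0394 + 2.8044 + 3.3766
Sum = 12.236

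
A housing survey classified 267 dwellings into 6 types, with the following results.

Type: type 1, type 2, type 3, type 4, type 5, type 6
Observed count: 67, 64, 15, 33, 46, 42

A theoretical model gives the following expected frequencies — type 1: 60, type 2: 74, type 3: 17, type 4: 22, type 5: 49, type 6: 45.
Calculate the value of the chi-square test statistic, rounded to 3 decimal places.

8.287

cat         O        E   (O−E)²/E
type 1     67       60     0.8167
type 2     64       74     1.3514
type 3     15       17     0.2353
type 4     33       22     5.5000
type 5     46       49     0.1837
type 6     42       45     0.2000
Sum = 8.287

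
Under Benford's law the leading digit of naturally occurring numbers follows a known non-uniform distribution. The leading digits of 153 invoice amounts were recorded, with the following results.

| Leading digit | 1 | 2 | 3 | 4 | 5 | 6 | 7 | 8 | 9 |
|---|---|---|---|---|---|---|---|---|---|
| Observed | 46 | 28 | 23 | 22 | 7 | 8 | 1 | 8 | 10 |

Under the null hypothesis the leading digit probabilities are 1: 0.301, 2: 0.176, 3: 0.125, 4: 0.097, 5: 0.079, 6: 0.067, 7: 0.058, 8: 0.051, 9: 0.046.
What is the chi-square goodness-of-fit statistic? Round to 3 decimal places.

15.155

Expected counts E_i = n·p_i: 153×0.301 = 46.053, 153×0.176 = 26.928, 153×0.125 = 19.125, 153×0.097 = 14.841, 153×0.079 = 12.087, 153×0.067 = 10.251, 153×0.058 = 8.874, 153×0.051 = 7.803, 153×0.046 = 7.038.
χ² = (46−46.053)²/46.053 + (28−26.928)²/26.928 + (23−19.125)²/19.125 + (22−14.841)²/14.841 + (7−12.087)²/12.087 + (8−10.251)²/10.251 + (1−8.874)²/8.874 + (8−7.803)²/7.803 + (10−7.038)²/7.038
   = 0.0001 + 0.0427 + 0.7851 + 3.4534 + 2.1409 + 0.4943 + 6.9867 + 0.0050 + 1.2466
Sum = 15.155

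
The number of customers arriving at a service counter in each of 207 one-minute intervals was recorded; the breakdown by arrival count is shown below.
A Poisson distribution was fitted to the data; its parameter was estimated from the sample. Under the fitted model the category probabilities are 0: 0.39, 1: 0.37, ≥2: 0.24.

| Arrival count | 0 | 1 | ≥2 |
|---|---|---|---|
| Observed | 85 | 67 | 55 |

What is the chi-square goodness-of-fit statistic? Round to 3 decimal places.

1.996

Expected counts E_i = n·p_i: 207×0.39 = 80.73, 207×0.37 = 76.59, 207×0.24 = 49.68.
cat         O        E   (O−E)²/E
0          85    80.73     0.2259
1          67    76.59     1.2008
≥2         55    49.68     0.5697
Sum = 1.996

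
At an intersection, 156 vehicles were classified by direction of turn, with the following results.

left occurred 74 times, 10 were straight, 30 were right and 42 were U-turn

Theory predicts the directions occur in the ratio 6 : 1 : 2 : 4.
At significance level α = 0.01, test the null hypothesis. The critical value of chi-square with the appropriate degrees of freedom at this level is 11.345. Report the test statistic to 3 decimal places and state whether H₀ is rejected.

Ratio total = 13. Expected counts: 156×6/13 = 72, 156×1/13 = 12, 156×2/13 = 24, 156×4/13 = 48.
cat           O        E   (O−E)²/E
left         74       72     0.0556
straight     10       12     0.3333
right        30       24     1.5000
U-turn       42       48     0.7500
Sum = 2.639
df = 3. Since 2.639 < 11.345, we do not reject H₀.

2.639; do not reject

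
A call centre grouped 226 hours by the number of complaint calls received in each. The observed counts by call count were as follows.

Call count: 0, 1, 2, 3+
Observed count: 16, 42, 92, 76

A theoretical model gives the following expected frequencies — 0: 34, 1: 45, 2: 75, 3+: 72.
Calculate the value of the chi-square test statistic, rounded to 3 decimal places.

13.805

0: (16 − 34)²/34 = 324/34 = 9.5294
1: (42 − 45)²/45 = 9/45 = 0.2000
2: (92 − 75)²/75 = 289/75 = 3.8533
3+: (76 − 72)²/72 = 16/72 = 0.2222
Sum = 13.805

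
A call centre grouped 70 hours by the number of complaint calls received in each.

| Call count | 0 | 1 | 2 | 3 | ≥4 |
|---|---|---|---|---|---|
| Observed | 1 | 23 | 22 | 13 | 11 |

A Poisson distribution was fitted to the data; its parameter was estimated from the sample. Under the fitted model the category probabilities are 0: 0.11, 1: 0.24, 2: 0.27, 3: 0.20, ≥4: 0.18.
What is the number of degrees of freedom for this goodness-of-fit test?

There are k = 5 categories and 1 parameter estimated from the data, so df = 5 − 1 − 1 = 3.

3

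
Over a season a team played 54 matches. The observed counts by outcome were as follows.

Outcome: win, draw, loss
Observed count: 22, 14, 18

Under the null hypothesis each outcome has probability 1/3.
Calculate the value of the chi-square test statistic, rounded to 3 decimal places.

1.778

Expected count for each of the 3 categories: 54/3 = 18.
cat         O        E   (O−E)²/E
win        22       18     0.8889
draw       14       18     0.8889
loss       18       18     0.0000
Sum = 1.778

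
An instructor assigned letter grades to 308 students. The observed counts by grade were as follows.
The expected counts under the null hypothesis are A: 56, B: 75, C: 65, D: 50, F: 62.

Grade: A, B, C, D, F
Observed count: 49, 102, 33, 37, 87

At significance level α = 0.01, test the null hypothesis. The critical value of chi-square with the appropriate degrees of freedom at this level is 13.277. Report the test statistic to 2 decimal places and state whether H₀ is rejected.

39.81; reject

cat         O        E   (O−E)²/E
A          49       56      0.875
B         102       75      9.720
C          33       65     15.754
D          37       50      3.380
F          87       62     10.081
Sum = 39.81
df = 4. Since 39.81 > 13.277, we reject H₀.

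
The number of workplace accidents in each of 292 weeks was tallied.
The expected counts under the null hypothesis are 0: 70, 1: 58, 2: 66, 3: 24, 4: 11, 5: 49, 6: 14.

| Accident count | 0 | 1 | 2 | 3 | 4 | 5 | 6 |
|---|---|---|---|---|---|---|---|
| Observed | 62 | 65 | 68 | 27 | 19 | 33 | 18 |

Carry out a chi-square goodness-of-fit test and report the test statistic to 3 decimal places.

cat         O        E   (O−E)²/E
0          62       70     0.9143
1          65       58     0.8448
2          68       66     0.0606
3          27       24     0.3750
4          19       11     5.8182
5          33       49     5.2245
6          18       14     1.1429
Sum = 14.380

14.380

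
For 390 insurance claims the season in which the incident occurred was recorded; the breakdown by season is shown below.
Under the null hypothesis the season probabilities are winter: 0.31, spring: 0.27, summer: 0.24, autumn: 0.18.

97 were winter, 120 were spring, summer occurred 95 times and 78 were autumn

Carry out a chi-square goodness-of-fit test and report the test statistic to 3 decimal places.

7.664

Expected counts E_i = n·p_i: 390×0.31 = 120.9, 390×0.27 = 105.3, 390×0.24 = 93.6, 390×0.18 = 70.2.
cat         O        E   (O−E)²/E
winter     97    120.9     4.7246
spring    120    105.3     2.0521
summer     95     93.6     0.0209
autumn     78     70.2     0.8667
Sum = 7.664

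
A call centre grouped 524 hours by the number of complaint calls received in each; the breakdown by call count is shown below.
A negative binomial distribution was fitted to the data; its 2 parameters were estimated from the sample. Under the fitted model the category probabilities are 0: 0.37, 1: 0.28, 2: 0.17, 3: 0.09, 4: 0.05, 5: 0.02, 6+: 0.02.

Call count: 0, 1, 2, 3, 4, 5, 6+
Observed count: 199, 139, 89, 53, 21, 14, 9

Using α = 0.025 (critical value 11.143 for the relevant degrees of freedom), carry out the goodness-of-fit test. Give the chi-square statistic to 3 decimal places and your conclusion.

Expected counts E_i = n·p_i: 524×0.37 = 193.88, 524×0.28 = 146.72, 524×0.17 = 89.08, 524×0.09 = 47.16, 524×0.05 = 26.2, 524×0.02 = 10.48, 524×0.02 = 10.48.
0: (199 − 193.88)²/193.88 = 26.2144/193.88 = 0.1352
1: (139 − 146.72)²/146.72 = 59.5984/146.72 = 0.4062
2: (89 − 89.08)²/89.08 = 0.0064/89.08 = 0.0001
3: (53 − 47.16)²/47.16 = 34.1056/47.16 = 0.7232
4: (21 − 26.2)²/26.2 = 27.04/26.2 = 1.0321
5: (14 − 10.48)²/10.48 = 12.3904/10.48 = 1.1823
6+: (9 − 10.48)²/10.48 = 2.1904/10.48 = 0.2090
Sum = 3.688
df = 4. Since 3.688 < 11.143, we do not reject H₀.

3.688; do not reject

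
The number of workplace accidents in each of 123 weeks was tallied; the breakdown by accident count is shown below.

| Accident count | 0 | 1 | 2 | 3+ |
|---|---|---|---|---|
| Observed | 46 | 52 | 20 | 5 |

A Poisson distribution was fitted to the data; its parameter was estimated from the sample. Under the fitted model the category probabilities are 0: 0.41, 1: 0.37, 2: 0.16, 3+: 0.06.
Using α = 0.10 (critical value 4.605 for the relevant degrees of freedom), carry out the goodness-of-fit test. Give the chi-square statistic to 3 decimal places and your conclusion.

2.087; do not reject

Expected counts E_i = n·p_i: 123×0.41 = 50.43, 123×0.37 = 45.51, 123×0.16 = 19.68, 123×0.06 = 7.38.
cat         O        E   (O−E)²/E
0          46    50.43     0.3892
1          52    45.51     0.9255
2          20    19.68     0.0052
3+          5     7.38     0.7675
Sum = 2.087
df = 2. Since 2.087 < 4.605, we do not reject H₀.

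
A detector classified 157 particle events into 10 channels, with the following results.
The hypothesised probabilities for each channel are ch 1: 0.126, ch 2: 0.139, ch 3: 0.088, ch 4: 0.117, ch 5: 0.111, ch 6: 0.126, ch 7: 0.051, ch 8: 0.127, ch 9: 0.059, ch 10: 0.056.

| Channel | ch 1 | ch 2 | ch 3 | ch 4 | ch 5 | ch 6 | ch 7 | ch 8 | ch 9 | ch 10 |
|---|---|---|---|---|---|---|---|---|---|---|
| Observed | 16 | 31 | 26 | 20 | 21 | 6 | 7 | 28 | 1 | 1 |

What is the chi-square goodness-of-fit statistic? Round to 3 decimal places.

Expected counts E_i = n·p_i: 157×0.126 = 19.782, 157×0.139 = 21.823, 157×0.088 = 13.816, 157×0.117 = 18.369, 157×0.111 = 17.427, 157×0.126 = 19.782, 157×0.051 = 8.007, 157×0.127 = 19.939, 157×0.059 = 9.263, 157×0.056 = 8.792.
ch 1: (16 − 19.782)²/19.782 = 14.303524/19.782 = 0.7231
ch 2: (31 − 21.823)²/21.823 = 84.217329/21.823 = 3.8591
ch 3: (26 − 13.816)²/13.816 = 148.449856/13.816 = 10.7448
ch 4: (20 − 18.369)²/18.369 = 2.660161/18.369 = 0.1448
ch 5: (21 − 17.427)²/17.427 = 12.766329/17.427 = 0.7326
ch 6: (6 − 19.782)²/19.782 = 189.943524/19.782 = 9.6018
ch 7: (7 − 8.007)²/8.007 = 1.014049/8.007 = 0.1266
ch 8: (28 − 19.939)²/19.939 = 64.979721/19.939 = 3.2589
ch 9: (1 − 9.263)²/9.263 = 68.277169/9.263 = 7.3710
ch 10: (1 − 8.792)²/8.792 = 60.715264/8.792 = 6.9057
Sum = 43.468

43.468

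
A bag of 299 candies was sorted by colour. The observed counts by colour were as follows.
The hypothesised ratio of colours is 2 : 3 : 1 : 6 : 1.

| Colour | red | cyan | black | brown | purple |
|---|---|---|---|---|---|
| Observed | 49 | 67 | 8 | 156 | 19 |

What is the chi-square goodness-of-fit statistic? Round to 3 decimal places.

Ratio total = 13. Expected counts: 299×2/13 = 46, 299×3/13 = 69, 299×1/13 = 23, 299×6/13 = 138, 299×1/13 = 23.
red: (49 − 46)²/46 = 9/46 = 0.1957
cyan: (67 − 69)²/69 = 4/69 = 0.0580
black: (8 − 23)²/23 = 225/23 = 9.7826
brown: (156 − 138)²/138 = 324/138 = 2.3478
purple: (19 − 23)²/23 = 16/23 = 0.6957
Sum = 13.080

13.080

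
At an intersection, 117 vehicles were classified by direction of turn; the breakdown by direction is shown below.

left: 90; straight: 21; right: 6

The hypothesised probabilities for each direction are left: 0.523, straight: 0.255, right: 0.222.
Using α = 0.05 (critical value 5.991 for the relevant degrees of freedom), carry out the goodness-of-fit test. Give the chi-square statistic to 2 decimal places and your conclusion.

Expected counts E_i = n·p_i: 117×0.523 = 61.191, 117×0.255 = 29.835, 117×0.222 = 25.974.
cat           O        E   (O−E)²/E
left         90   61.191     13.563
straight     21   29.835      2.616
right         6   25.974     15.360
Sum = 31.54
df = 2. Since 31.54 > 5.991, we reject H₀.

31.54; reject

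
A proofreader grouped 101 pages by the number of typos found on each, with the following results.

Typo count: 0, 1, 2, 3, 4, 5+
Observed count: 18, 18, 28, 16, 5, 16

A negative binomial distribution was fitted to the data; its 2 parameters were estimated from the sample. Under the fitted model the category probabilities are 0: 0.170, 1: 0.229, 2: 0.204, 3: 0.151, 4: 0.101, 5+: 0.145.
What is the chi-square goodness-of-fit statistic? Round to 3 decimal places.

Expected counts E_i = n·p_i: 101×0.170 = 17.17, 101×0.229 = 23.129, 101×0.204 = 20.604, 101×0.151 = 15.251, 101×0.101 = 10.201, 101×0.145 = 14.645.
χ² = (18−17.17)²/17.17 + (18−23.129)²/23.129 + (28−20.604)²/20.604 + (16−15.251)²/15.251 + (5−10.201)²/10.201 + (16−14.645)²/14.645
   = 0.0401 + 1.1374 + 2.6549 + 0.0368 + 2.6517 + 0.1254
Sum = 6.646

6.646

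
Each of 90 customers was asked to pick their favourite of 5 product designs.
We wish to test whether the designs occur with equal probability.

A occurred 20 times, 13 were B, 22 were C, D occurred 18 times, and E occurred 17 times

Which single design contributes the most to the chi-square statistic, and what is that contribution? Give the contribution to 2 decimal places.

B, 1.39

Under H₀ each category has probability 1/5, so each expected count is 90/5 = 18.
A: (20 − 18)²/18 = 4/18 = 0.222
B: (13 − 18)²/18 = 25/18 = 1.389
C: (22 − 18)²/18 = 16/18 = 0.889
D: (18 − 18)²/18 = 0/18 = 0.000
E: (17 − 18)²/18 = 1/18 = 0.056
The largest term is for B: 1.39.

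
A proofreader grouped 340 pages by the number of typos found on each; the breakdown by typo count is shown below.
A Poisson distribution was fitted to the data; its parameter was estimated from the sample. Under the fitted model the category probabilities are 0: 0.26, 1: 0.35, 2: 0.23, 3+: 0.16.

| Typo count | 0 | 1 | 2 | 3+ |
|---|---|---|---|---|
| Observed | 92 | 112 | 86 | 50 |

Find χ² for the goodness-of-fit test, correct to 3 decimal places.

Expected counts E_i = n·p_i: 340×0.26 = 88.4, 340×0.35 = 119, 340×0.23 = 78.2, 340×0.16 = 54.4.
χ² = (92−88.4)²/88.4 + (112−119)²/119 + (86−78.2)²/78.2 + (50−54.4)²/54.4
   = 0.1466 + 0.4118 + 0.7780 + 0.3559
Sum = 1.692

1.692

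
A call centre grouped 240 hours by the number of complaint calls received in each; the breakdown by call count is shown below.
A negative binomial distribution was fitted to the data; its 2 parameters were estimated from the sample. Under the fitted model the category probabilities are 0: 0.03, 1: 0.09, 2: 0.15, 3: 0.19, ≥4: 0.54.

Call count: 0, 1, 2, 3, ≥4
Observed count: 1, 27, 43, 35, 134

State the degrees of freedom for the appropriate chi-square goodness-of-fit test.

There are k = 5 categories and 2 parameters estimated from the data, so df = 5 − 1 − 2 = 2.

2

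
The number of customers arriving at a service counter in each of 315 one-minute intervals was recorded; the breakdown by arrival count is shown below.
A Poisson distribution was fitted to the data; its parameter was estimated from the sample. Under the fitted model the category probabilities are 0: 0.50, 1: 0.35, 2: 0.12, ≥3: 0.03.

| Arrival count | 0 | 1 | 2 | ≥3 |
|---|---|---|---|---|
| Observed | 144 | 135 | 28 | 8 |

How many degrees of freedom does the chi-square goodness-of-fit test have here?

2

There are k = 4 categories and 1 parameter estimated from the data, so df = 4 − 1 − 1 = 2.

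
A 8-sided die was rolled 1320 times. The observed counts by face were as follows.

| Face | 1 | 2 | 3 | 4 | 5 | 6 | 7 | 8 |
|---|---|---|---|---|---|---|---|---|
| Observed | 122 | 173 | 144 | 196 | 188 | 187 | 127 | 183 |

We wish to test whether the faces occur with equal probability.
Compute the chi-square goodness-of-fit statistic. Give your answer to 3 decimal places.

Expected count for each of the 8 categories: 1320/8 = 165.
χ² = (122−165)²/165 + (173−165)²/165 + (144−165)²/165 + (196−165)²/165 + (188−165)²/165 + (187−165)²/165 + (127−165)²/165 + (183−165)²/165
   = 11.2061 + 0.3879 + 2.6727 + 5.8242 + 3.2061 + 2.9333 + 8.7515 + 1.9636
Sum = 36.945

36.945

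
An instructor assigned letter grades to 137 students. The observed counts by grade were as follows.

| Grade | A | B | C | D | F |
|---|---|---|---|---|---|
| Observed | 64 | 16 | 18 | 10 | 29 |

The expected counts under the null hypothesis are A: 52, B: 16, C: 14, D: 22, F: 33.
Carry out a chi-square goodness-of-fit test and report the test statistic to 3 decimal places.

10.942

χ² = (64−52)²/52 + (16−16)²/16 + (18−14)²/14 + (10−22)²/22 + (29−33)²/33
   = 2.7692 + 0.0000 + 1.1429 + 6.5455 + 0.4848
Sum = 10.942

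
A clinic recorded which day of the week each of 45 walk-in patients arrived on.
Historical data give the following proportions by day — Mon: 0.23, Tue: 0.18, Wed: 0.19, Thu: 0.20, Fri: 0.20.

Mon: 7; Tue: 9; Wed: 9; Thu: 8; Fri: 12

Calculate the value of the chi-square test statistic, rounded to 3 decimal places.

2.319

Expected counts E_i = n·p_i: 45×0.23 = 10.35, 45×0.18 = 8.1, 45×0.19 = 8.55, 45×0.20 = 9, 45×0.20 = 9.
cat         O        E   (O−E)²/E
Mon         7    10.35     1.0843
Tue         9      8.1     0.1000
Wed         9     8.55     0.0237
Thu         8        9     0.1111
Fri        12        9     1.0000
Sum = 2.319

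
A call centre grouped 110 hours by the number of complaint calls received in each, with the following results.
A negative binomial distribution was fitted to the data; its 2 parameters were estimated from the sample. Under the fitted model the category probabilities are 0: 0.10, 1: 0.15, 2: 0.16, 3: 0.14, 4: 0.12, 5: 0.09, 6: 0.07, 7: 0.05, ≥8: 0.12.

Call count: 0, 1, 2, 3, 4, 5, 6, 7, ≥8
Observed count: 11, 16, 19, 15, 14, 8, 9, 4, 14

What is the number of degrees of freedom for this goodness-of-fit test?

6

There are k = 9 categories and 2 parameters estimated from the data, so df = 9 − 1 − 2 = 6.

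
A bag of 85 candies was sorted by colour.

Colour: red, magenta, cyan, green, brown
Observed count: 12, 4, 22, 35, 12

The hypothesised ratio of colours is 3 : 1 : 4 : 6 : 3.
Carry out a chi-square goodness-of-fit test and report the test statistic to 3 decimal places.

2.433

Ratio total = 17. Expected counts: 85×3/17 = 15, 85×1/17 = 5, 85×4/17 = 20, 85×6/17 = 30, 85×3/17 = 15.
cat          O        E   (O−E)²/E
red         12       15     0.6000
magenta      4        5     0.2000
cyan        22       20     0.2000
green       35       30     0.8333
brown       12       15     0.6000
Sum = 2.433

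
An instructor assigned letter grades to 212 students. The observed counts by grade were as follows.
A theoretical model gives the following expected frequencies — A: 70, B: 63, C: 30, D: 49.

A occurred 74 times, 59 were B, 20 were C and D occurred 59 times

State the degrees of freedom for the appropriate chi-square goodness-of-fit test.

3

There are k = 4 categories and no parameters were estimated from the data, so df = 4 − 1 = 3.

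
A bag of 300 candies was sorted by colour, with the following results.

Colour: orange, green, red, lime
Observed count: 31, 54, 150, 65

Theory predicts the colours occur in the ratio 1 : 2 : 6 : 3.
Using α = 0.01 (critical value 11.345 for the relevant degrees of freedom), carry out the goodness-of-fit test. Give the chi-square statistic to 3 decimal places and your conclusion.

Ratio total = 12. Expected counts: 300×1/12 = 25, 300×2/12 = 50, 300×6/12 = 150, 300×3/12 = 75.
χ² = (31−25)²/25 + (54−50)²/50 + (150−150)²/150 + (65−75)²/75
   = 1.4400 + 0.3200 + 0.0000 + 1.3333
Sum = 3.093
df = 3. Since 3.093 < 11.345, we do not reject H₀.

3.093; do not reject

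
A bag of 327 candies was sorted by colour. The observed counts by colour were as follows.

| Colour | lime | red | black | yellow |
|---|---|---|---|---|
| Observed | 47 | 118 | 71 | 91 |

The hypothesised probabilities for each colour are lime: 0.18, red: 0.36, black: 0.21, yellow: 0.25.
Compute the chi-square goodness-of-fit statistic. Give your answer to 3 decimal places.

3.516

Expected counts E_i = n·p_i: 327×0.18 = 58.86, 327×0.36 = 117.72, 327×0.21 = 68.67, 327×0.25 = 81.75.
cat         O        E   (O−E)²/E
lime       47    58.86     2.3897
red       118   117.72     0.0007
black      71    68.67     0.0791
yellow     91    81.75     1.0466
Sum = 3.516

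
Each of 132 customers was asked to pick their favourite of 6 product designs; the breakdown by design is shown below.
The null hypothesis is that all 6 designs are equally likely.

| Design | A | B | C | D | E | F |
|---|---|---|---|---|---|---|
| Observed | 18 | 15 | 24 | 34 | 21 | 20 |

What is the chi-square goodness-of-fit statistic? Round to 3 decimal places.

9.909

Expected count for each of the 6 categories: 132/6 = 22.
χ² = (18−22)²/22 + (15−22)²/22 + (24−22)²/22 + (34−22)²/22 + (21−22)²/22 + (20−22)²/22
   = 0.7273 + 2.2273 + 0.1818 + 6.5455 + 0.0455 + 0.1818
Sum = 9.909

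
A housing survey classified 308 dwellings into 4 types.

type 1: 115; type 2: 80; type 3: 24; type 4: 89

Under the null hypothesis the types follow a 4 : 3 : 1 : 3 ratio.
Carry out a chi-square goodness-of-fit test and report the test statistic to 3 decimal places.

Ratio total = 11. Expected counts: 308×4/11 = 112, 308×3/11 = 84, 308×1/11 = 28, 308×3/11 = 84.
cat         O        E   (O−E)²/E
type 1    115      112     0.0804
type 2     80       84     0.1905
type 3     24       28     0.5714
type 4     89       84     0.2976
Sum = 1.140

1.140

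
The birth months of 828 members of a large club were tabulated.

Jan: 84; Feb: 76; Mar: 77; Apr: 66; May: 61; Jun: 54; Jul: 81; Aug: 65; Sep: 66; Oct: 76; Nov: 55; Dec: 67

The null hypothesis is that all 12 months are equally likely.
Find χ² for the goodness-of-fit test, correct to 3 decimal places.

15.275

Expected count for each of the 12 categories: 828/12 = 69.
cat         O        E   (O−E)²/E
Jan        84       69     3.2609
Feb        76       69     0.7101
Mar        77       69     0.9275
Apr        66       69     0.1304
May        61       69     0.9275
Jun        54       69     3.2609
Jul        81       69     2.0870
Aug        65       69     0.2319
Sep        66       69     0.1304
Oct        76       69     0.7101
Nov        55       69     2.8406
Dec        67       69     0.0580
Sum = 15.275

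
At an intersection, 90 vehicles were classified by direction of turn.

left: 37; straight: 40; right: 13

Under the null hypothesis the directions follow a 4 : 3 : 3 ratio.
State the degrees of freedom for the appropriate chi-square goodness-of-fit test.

There are k = 3 categories and no parameters were estimated from the data, so df = 3 − 1 = 2.

2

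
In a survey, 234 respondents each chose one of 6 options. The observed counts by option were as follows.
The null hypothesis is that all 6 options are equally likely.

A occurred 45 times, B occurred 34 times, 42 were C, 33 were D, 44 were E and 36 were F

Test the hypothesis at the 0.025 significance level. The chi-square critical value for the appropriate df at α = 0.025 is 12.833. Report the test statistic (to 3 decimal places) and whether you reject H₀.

Expected count for each of the 6 categories: 234/6 = 39.
χ² = (45−39)²/39 + (34−39)²/39 + (42−39)²/39 + (33−39)²/39 + (44−39)²/39 + (36−39)²/39
   = 0.9231 + 0.6410 + 0.2308 + 0.9231 + 0.6410 + 0.2308
Sum = 3.590
df = 5. Since 3.590 < 12.833, we do not reject H₀.

3.590; do not reject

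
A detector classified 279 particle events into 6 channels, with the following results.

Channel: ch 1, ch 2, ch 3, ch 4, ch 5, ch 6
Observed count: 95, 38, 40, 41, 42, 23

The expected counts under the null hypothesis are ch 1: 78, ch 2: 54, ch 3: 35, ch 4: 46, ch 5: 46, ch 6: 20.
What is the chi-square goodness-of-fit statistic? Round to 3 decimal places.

ch 1: (95 − 78)²/78 = 289/78 = 3.7051
ch 2: (38 − 54)²/54 = 256/54 = 4.7407
ch 3: (40 − 35)²/35 = 25/35 = 0.7143
ch 4: (41 − 46)²/46 = 25/46 = 0.5435
ch 5: (42 − 46)²/46 = 16/46 = 0.3478
ch 6: (23 − 20)²/20 = 9/20 = 0.4500
Sum = 10.501

10.501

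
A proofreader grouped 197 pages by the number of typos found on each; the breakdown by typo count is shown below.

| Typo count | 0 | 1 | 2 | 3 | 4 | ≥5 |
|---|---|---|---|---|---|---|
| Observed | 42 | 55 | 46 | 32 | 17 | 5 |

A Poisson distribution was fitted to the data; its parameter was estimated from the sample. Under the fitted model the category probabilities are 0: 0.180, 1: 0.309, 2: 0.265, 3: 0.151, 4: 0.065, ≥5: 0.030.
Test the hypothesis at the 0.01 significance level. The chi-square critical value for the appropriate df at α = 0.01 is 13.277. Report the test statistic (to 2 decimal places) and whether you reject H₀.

4.20; do not reject

Expected counts E_i = n·p_i: 197×0.180 = 35.46, 197×0.309 = 60.873, 197×0.265 = 52.205, 197×0.151 = 29.747, 197×0.065 = 12.805, 197×0.030 = 5.91.
cat         O        E   (O−E)²/E
0          42    35.46      1.206
1          55   60.873      0.567
2          46   52.205      0.738
3          32   29.747      0.171
4          17   12.805      1.374
≥5          5     5.91      0.140
Sum = 4.20
df = 4. Since 4.20 < 13.277, we do not reject H₀.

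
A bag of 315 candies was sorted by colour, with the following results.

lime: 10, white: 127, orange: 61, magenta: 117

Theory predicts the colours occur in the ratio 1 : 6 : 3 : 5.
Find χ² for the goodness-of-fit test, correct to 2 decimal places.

Ratio total = 15. Expected counts: 315×1/15 = 21, 315×6/15 = 126, 315×3/15 = 63, 315×5/15 = 105.
lime: (10 − 21)²/21 = 121/21 = 5.762
white: (127 − 126)²/126 = 1/126 = 0.008
orange: (61 − 63)²/63 = 4/63 = 0.063
magenta: (117 − 105)²/105 = 144/105 = 1.371
Sum = 7.20

7.20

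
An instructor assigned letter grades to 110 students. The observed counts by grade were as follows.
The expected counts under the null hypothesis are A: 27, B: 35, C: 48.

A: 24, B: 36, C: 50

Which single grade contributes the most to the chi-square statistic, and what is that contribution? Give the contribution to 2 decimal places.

A, 0.33

A: (24 − 27)²/27 = 9/27 = 0.333
B: (36 − 35)²/35 = 1/35 = 0.029
C: (50 − 48)²/48 = 4/48 = 0.083
The largest term is for A: 0.33.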